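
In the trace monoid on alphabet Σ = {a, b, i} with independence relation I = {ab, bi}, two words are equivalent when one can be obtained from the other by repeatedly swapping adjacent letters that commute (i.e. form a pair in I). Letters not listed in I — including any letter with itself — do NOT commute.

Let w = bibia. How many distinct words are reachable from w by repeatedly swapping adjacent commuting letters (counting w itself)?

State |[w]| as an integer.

10

drop 0:b onto floor
drop 1:i onto floor
drop 2:b onto {0:b}
drop 3:i onto {1:i}
drop 4:a onto {3:i}
ground layer = {0:b, 1:i}
drop-orders for the pieces not yet dropped (sum over which currently-grounded one goes next):
  1 to go: {2} 1  {4} 1
  2 to go: {0,2} 1  {2,4} 2  {3,4} 1
  3 to go: {0,2,4} 3  {1,3,4} 1  {2,3,4} 3
  if 0:b drops first: 4 orders
  if 1:i drops first: 6 orders
heap linearizations: 10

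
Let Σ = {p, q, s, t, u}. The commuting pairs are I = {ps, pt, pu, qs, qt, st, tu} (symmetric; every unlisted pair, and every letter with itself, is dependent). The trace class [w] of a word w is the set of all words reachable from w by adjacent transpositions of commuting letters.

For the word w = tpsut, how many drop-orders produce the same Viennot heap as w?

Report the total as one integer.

30

drop 0:t onto floor
drop 1:p onto floor
drop 2:s onto floor
drop 3:u onto {2:s}
drop 4:t onto {0:t}
ground layer = {0:t, 1:p, 2:s}
drop-orders for the pieces not yet dropped (sum over which currently-grounded one goes next):
  1 to go: {1} 1  {3} 1  {4} 1
  2 to go: {0,4} 1  {1,3} 2  {1,4} 2  {2,3} 1  {3,4} 2
  3 to go: {0,1,4} 3  {0,3,4} 3  {1,2,3} 3  {1,3,4} 6  {2,3,4} 3
  if 0:t drops first: 12 orders
  if 1:p drops first: 6 orders
  if 2:s drops first: 12 orders
heap linearizations: 30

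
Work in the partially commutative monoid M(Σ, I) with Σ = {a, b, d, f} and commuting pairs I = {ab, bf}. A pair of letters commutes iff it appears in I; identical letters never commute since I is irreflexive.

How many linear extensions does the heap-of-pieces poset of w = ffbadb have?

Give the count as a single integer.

0(f) covers ∅
1(f) covers 0:f
2(b) covers ∅
3(a) covers 1:f
4(d) covers 2:b, 3:a
5(b) covers 4:d
floor of heap: 0:f, 2:b
completions by unplaced set U, small U first (add the entries for U minus each lowest piece of U):
  |U|=1: {5}:1
  |U|=2: {4,5}:1
  |U|=3: {2,4,5}:1  {3,4,5}:1
  |U|=4: {1,3,4,5}:1  {2,3,4,5}:2
  start at 0(f): 3
  start at 2(b): 1
sum over floor = 4

4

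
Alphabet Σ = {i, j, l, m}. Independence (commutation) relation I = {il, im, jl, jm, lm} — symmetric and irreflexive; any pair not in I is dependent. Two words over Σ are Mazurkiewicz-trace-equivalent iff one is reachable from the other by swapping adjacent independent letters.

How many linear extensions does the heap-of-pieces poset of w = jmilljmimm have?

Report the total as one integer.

0(j) covers ∅
1(m) covers ∅
2(i) covers 0:j
3(l) covers ∅
4(l) covers 3:l
5(j) covers 2:i
6(m) covers 1:m
7(i) covers 5:j
8(m) covers 6:m
9(m) covers 8:m
floor of heap: 0:j, 1:m, 3:l
completions by unplaced set U, small U first (add the entries for U minus each lowest piece of U):
  |U|=1: {4}:1  {7}:1  {9}:1
  |U|=2: {3,4}:1  {4,7}:2  {4,9}:2  {5,7}:1  {7,9}:2  {8,9}:1
  |U|=3: {2,5,7}:1  {3,4,7}:3  {3,4,9}:3  {4,5,7}:3  {4,7,9}:6  {4,8,9}:3  {5,7,9}:3  {6,8,9}:1  {7,8,9}:3
  |U|=4: {0,2,5,7}:1  {1,6,8,9}:1  {2,4,5,7}:4  {2,5,7,9}:4  {3,4,5,7}:6  {3,4,7,9}:12  {3,4,8,9}:6  {4,5,7,9}:12  {4,6,8,9}:4  {4,7,8,9}:12  {5,7,8,9}:6  {6,7,8,9}:4
  |U|=5: {0,2,4,5,7}:5  {0,2,5,7,9}:5  {1,4,6,8,9}:5  {1,6,7,8,9}:5  {2,3,4,5,7}:10  {2,4,5,7,9}:20  {2,5,7,8,9}:10  {3,4,5,7,9}:30  {3,4,6,8,9}:10  {3,4,7,8,9}:30  {4,5,7,8,9}:30  {4,6,7,8,9}:20  {5,6,7,8,9}:10
  |U|=6: {0,2,3,4,5,7}:15  {0,2,4,5,7,9}:30  {0,2,5,7,8,9}:15  {1,3,4,6,8,9}:15  {1,4,6,7,8,9}:30  {1,5,6,7,8,9}:15  {2,3,4,5,7,9}:60  {2,4,5,7,8,9}:60  {2,5,6,7,8,9}:20  {3,4,5,7,8,9}:90  {3,4,6,7,8,9}:60  {4,5,6,7,8,9}:60
  |U|=7: {0,2,3,4,5,7,9}:105  {0,2,4,5,7,8,9}:105  {0,2,5,6,7,8,9}:35  {1,2,5,6,7,8,9}:35  {1,3,4,6,7,8,9}:105  {1,4,5,6,7,8,9}:105  {2,3,4,5,7,8,9}:210  {2,4,5,6,7,8,9}:140  {3,4,5,6,7,8,9}:210
  |U|=8: {0,1,2,5,6,7,8,9}:70  {0,2,3,4,5,7,8,9}:420  {0,2,4,5,6,7,8,9}:280  {1,2,4,5,6,7,8,9}:280  {1,3,4,5,6,7,8,9}:420  {2,3,4,5,6,7,8,9}:560
  start at 0(j): 1260
  start at 1(m): 1260
  start at 3(l): 630
sum over floor = 3150

3150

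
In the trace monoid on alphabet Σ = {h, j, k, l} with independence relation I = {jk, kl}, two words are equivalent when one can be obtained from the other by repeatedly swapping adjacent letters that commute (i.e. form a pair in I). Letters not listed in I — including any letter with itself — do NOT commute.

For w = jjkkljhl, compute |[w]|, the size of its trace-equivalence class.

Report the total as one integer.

15

#0=j has no predecessor
#1=j depends on [0:j]
#2=k has no predecessor
#3=k depends on [2:k]
#4=l depends on [1:j]
#5=j depends on [4:l]
#6=h depends on [3:k, 5:j]
#7=l depends on [6:h]
sources: [0:j, 2:k]
N(rest) = Σ N(rest − s) over sources s of rest; N(one piece) = 1:
  size 1 → [7]=1
  size 2 → [6,7]=1
  size 3 → [3,6,7]=1  [5,6,7]=1
  size 4 → [2,3,6,7]=1  [3,5,6,7]=2  [4,5,6,7]=1
  size 5 → [1,4,5,6,7]=1  [2,3,5,6,7]=3  [3,4,5,6,7]=3
  size 6 → [0,1,4,5,6,7]=1  [1,3,4,5,6,7]=4  [2,3,4,5,6,7]=6
  first=0(j) contributes 10
  first=2(k) contributes 5
|[w]| = 15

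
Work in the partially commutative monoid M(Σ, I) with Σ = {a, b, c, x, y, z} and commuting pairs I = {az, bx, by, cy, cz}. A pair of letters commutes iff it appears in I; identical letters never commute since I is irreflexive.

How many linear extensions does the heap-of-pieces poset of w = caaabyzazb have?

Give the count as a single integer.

6

piece 0:c — minimal
piece 1:a rests on {0:c}
piece 2:a rests on {1:a}
piece 3:a rests on {2:a}
piece 4:b rests on {3:a}
piece 5:y rests on {3:a}
piece 6:z rests on {4:b, 5:y}
piece 7:a rests on {4:b, 5:y}
piece 8:z rests on {6:z}
piece 9:b rests on {7:a, 8:z}
minimal pieces: {0:c}
ways to finish when only these pieces remain (= sum over removing one remaining piece with nothing left below it):
  1 left: {9}→1
  2 left: {7,9}→1  {8,9}→1
  3 left: {6,8,9}→1  {7,8,9}→2
  4 left: {6,7,8,9}→3
  5 left: {4,6,7,8,9}→3  {5,6,7,8,9}→3
  6 left: {4,5,6,7,8,9}→6
  7 left: {3,4,5,6,7,8,9}→6
  8 left: {2,3,4,5,6,7,8,9}→6
  placing 0:c first → 6 extensions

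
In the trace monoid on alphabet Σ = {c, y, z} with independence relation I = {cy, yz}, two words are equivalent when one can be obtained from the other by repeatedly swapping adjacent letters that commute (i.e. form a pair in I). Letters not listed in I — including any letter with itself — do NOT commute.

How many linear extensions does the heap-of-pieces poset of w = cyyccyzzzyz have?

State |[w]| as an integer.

drop 0:c onto floor
drop 1:y onto floor
drop 2:y onto {1:y}
drop 3:c onto {0:c}
drop 4:c onto {3:c}
drop 5:y onto {2:y}
drop 6:z onto {4:c}
drop 7:z onto {6:z}
drop 8:z onto {7:z}
drop 9:y onto {5:y}
drop 10:z onto {8:z}
ground layer = {0:c, 1:y}
drop-orders for the pieces not yet dropped (sum over which currently-grounded one goes next):
  1 to go: {9} 1  {10} 1
  2 to go: {5,9} 1  {8,10} 1  {9,10} 2
  3 to go: {2,5,9} 1  {5,9,10} 3  {7,8,10} 1  {8,9,10} 3
  4 to go: {1,2,5,9} 1  {2,5,9,10} 4  {5,8,9,10} 6  {6,7,8,10} 1  {7,8,9,10} 4
  5 to go: {1,2,5,9,10} 5  {2,5,8,9,10} 10  {4,6,7,8,10} 1  {5,7,8,9,10} 10  {6,7,8,9,10} 5
  6 to go: {1,2,5,8,9,10} 15  {2,5,7,8,9,10} 20  {3,4,6,7,8,10} 1  {4,6,7,8,9,10} 6  {5,6,7,8,9,10} 15
  7 to go: {0,3,4,6,7,8,10} 1  {1,2,5,7,8,9,10} 35  {2,5,6,7,8,9,10} 35  {3,4,6,7,8,9,10} 7  {4,5,6,7,8,9,10} 21
  8 to go: {0,3,4,6,7,8,9,10} 8  {1,2,5,6,7,8,9,10} 70  {2,4,5,6,7,8,9,10} 56  {3,4,5,6,7,8,9,10} 28
  9 to go: {0,3,4,5,6,7,8,9,10} 36  {1,2,4,5,6,7,8,9,10} 126  {2,3,4,5,6,7,8,9,10} 84
  if 0:c drops first: 210 orders
  if 1:y drops first: 120 orders
heap linearizations: 330

330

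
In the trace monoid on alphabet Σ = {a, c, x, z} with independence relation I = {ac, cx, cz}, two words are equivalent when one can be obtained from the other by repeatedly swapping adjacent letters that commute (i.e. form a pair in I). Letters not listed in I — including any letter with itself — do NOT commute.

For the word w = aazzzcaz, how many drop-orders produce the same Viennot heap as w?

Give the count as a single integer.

drop 0:a onto floor
drop 1:a onto {0:a}
drop 2:z onto {1:a}
drop 3:z onto {2:z}
drop 4:z onto {3:z}
drop 5:c onto floor
drop 6:a onto {4:z}
drop 7:z onto {6:a}
ground layer = {0:a, 5:c}
drop-orders for the pieces not yet dropped (sum over which currently-grounded one goes next):
  1 to go: {5} 1  {7} 1
  2 to go: {5,7} 2  {6,7} 1
  3 to go: {4,6,7} 1  {5,6,7} 3
  4 to go: {3,4,6,7} 1  {4,5,6,7} 4
  5 to go: {2,3,4,6,7} 1  {3,4,5,6,7} 5
  6 to go: {1,2,3,4,6,7} 1  {2,3,4,5,6,7} 6
  if 0:a drops first: 7 orders
  if 5:c drops first: 1 orders
heap linearizations: 8

8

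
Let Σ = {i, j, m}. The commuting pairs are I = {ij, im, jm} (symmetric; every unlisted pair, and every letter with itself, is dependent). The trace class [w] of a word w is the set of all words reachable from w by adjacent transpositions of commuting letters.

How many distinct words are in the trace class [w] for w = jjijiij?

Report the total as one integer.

#0=j has no predecessor
#1=j depends on [0:j]
#2=i has no predecessor
#3=j depends on [1:j]
#4=i depends on [2:i]
#5=i depends on [4:i]
#6=j depends on [3:j]
sources: [0:j, 2:i]
N(rest) = Σ N(rest − s) over sources s of rest; N(one piece) = 1:
  size 1 → [5]=1  [6]=1
  size 2 → [3,6]=1  [4,5]=1  [5,6]=2
  size 3 → [1,3,6]=1  [2,4,5]=1  [3,5,6]=3  [4,5,6]=3
  size 4 → [0,1,3,6]=1  [1,3,5,6]=4  [2,4,5,6]=4  [3,4,5,6]=6
  size 5 → [0,1,3,5,6]=5  [1,3,4,5,6]=10  [2,3,4,5,6]=10
  first=0(j) contributes 20
  first=2(i) contributes 15
|[w]| = 35

35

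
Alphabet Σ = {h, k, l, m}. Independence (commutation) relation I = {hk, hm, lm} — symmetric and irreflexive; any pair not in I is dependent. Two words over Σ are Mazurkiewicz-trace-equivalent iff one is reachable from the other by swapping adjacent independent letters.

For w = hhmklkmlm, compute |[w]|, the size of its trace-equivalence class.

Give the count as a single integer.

18

0(h) covers ∅
1(h) covers 0:h
2(m) covers ∅
3(k) covers 2:m
4(l) covers 1:h, 3:k
5(k) covers 4:l
6(m) covers 5:k
7(l) covers 5:k
8(m) covers 6:m
floor of heap: 0:h, 2:m
completions by unplaced set U, small U first (add the entries for U minus each lowest piece of U):
  |U|=1: {7}:1  {8}:1
  |U|=2: {6,8}:1  {7,8}:2
  |U|=3: {6,7,8}:3
  |U|=4: {5,6,7,8}:3
  |U|=5: {4,5,6,7,8}:3
  |U|=6: {1,4,5,6,7,8}:3  {3,4,5,6,7,8}:3
  |U|=7: {0,1,4,5,6,7,8}:3  {1,3,4,5,6,7,8}:6  {2,3,4,5,6,7,8}:3
  start at 0(h): 9
  start at 2(m): 9
sum over floor = 18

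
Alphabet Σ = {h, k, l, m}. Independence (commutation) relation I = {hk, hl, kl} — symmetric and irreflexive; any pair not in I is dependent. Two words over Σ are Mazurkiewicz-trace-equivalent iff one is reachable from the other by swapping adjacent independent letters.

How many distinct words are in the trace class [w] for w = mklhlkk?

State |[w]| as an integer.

60

#0=m has no predecessor
#1=k depends on [0:m]
#2=l depends on [0:m]
#3=h depends on [0:m]
#4=l depends on [2:l]
#5=k depends on [1:k]
#6=k depends on [5:k]
sources: [0:m]
N(rest) = Σ N(rest − s) over sources s of rest; N(one piece) = 1:
  size 1 → [3]=1  [4]=1  [6]=1
  size 2 → [2,4]=1  [3,4]=2  [3,6]=2  [4,6]=2  [5,6]=1
  size 3 → [1,5,6]=1  [2,3,4]=3  [2,4,6]=3  [3,4,6]=6  [3,5,6]=3  [4,5,6]=3
  size 4 → [1,3,5,6]=4  [1,4,5,6]=4  [2,3,4,6]=12  [2,4,5,6]=6  [3,4,5,6]=12
  size 5 → [1,2,4,5,6]=10  [1,3,4,5,6]=20  [2,3,4,5,6]=30
  first=0(m) contributes 60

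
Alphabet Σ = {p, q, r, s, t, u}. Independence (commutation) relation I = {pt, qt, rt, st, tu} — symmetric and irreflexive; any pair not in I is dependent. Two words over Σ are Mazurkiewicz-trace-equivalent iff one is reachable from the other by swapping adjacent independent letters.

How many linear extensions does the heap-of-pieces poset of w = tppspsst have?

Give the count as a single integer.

28

#0=t has no predecessor
#1=p has no predecessor
#2=p depends on [1:p]
#3=s depends on [2:p]
#4=p depends on [3:s]
#5=s depends on [4:p]
#6=s depends on [5:s]
#7=t depends on [0:t]
sources: [0:t, 1:p]
N(rest) = Σ N(rest − s) over sources s of rest; N(one piece) = 1:
  size 1 → [6]=1  [7]=1
  size 2 → [0,7]=1  [5,6]=1  [6,7]=2
  size 3 → [0,6,7]=3  [4,5,6]=1  [5,6,7]=3
  size 4 → [0,5,6,7]=6  [3,4,5,6]=1  [4,5,6,7]=4
  size 5 → [0,4,5,6,7]=10  [2,3,4,5,6]=1  [3,4,5,6,7]=5
  size 6 → [0,3,4,5,6,7]=15  [1,2,3,4,5,6]=1  [2,3,4,5,6,7]=6
  first=0(t) contributes 7
  first=1(p) contributes 21
|[w]| = 28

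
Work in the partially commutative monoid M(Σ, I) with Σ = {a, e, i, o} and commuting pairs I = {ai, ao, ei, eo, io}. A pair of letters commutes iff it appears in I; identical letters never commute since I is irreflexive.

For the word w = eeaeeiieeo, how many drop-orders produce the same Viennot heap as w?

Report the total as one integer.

360

#0=e has no predecessor
#1=e depends on [0:e]
#2=a depends on [1:e]
#3=e depends on [2:a]
#4=e depends on [3:e]
#5=i has no predecessor
#6=i depends on [5:i]
#7=e depends on [4:e]
#8=e depends on [7:e]
#9=o has no predecessor
sources: [0:e, 5:i, 9:o]
N(rest) = Σ N(rest − s) over sources s of rest; N(one piece) = 1:
  size 1 → [6]=1  [8]=1  [9]=1
  size 2 → [5,6]=1  [6,8]=2  [6,9]=2  [7,8]=1  [8,9]=2
  size 3 → [4,7,8]=1  [5,6,8]=3  [5,6,9]=3  [6,7,8]=3  [6,8,9]=6  [7,8,9]=3
  size 4 → [3,4,7,8]=1  [4,6,7,8]=4  [4,7,8,9]=4  [5,6,7,8]=6  [5,6,8,9]=12  [6,7,8,9]=12
  size 5 → [2,3,4,7,8]=1  [3,4,6,7,8]=5  [3,4,7,8,9]=5  [4,5,6,7,8]=10  [4,6,7,8,9]=20  [5,6,7,8,9]=30
  size 6 → [1,2,3,4,7,8]=1  [2,3,4,6,7,8]=6  [2,3,4,7,8,9]=6  [3,4,5,6,7,8]=15  [3,4,6,7,8,9]=30  [4,5,6,7,8,9]=60
  size 7 → [0,1,2,3,4,7,8]=1  [1,2,3,4,6,7,8]=7  [1,2,3,4,7,8,9]=7  [2,3,4,5,6,7,8]=21  [2,3,4,6,7,8,9]=42  [3,4,5,6,7,8,9]=105
  size 8 → [0,1,2,3,4,6,7,8]=8  [0,1,2,3,4,7,8,9]=8  [1,2,3,4,5,6,7,8]=28  [1,2,3,4,6,7,8,9]=56  [2,3,4,5,6,7,8,9]=168
  first=0(e) contributes 252
  first=5(i) contributes 72
  first=9(o) contributes 36
|[w]| = 360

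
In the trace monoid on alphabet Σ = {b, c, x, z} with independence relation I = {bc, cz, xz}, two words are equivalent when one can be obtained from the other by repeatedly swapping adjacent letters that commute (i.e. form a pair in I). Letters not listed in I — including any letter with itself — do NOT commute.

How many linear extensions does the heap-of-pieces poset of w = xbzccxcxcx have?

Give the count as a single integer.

#0=x has no predecessor
#1=b depends on [0:x]
#2=z depends on [1:b]
#3=c depends on [0:x]
#4=c depends on [3:c]
#5=x depends on [1:b, 4:c]
#6=c depends on [5:x]
#7=x depends on [6:c]
#8=c depends on [7:x]
#9=x depends on [8:c]
sources: [0:x]
N(rest) = Σ N(rest − s) over sources s of rest; N(one piece) = 1:
  size 1 → [2]=1  [9]=1
  size 2 → [2,9]=2  [8,9]=1
  size 3 → [2,8,9]=3  [7,8,9]=1
  size 4 → [2,7,8,9]=4  [6,7,8,9]=1
  size 5 → [2,6,7,8,9]=5  [5,6,7,8,9]=1
  size 6 → [2,5,6,7,8,9]=6  [4,5,6,7,8,9]=1
  size 7 → [1,2,5,6,7,8,9]=6  [2,4,5,6,7,8,9]=7  [3,4,5,6,7,8,9]=1
  size 8 → [1,2,4,5,6,7,8,9]=13  [2,3,4,5,6,7,8,9]=8
  first=0(x) contributes 21

21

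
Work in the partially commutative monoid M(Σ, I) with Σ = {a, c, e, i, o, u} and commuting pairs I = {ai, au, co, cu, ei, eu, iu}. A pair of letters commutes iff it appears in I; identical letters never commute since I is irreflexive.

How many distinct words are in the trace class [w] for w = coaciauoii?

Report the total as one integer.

22

piece 0:c — minimal
piece 1:o — minimal
piece 2:a rests on {0:c, 1:o}
piece 3:c rests on {2:a}
piece 4:i rests on {3:c}
piece 5:a rests on {3:c}
piece 6:u rests on {1:o}
piece 7:o rests on {4:i, 5:a, 6:u}
piece 8:i rests on {7:o}
piece 9:i rests on {8:i}
minimal pieces: {0:c, 1:o}
ways to finish when only these pieces remain (= sum over removing one remaining piece with nothing left below it):
  1 left: {9}→1
  2 left: {8,9}→1
  3 left: {7,8,9}→1
  4 left: {4,7,8,9}→1  {5,7,8,9}→1  {6,7,8,9}→1
  5 left: {4,5,7,8,9}→2  {4,6,7,8,9}→2  {5,6,7,8,9}→2
  6 left: {3,4,5,7,8,9}→2  {4,5,6,7,8,9}→6
  7 left: {2,3,4,5,7,8,9}→2  {3,4,5,6,7,8,9}→8
  8 left: {0,2,3,4,5,7,8,9}→2  {2,3,4,5,6,7,8,9}→10
  placing 0:c first → 10 extensions
  placing 1:o first → 12 extensions
total linear extensions = 22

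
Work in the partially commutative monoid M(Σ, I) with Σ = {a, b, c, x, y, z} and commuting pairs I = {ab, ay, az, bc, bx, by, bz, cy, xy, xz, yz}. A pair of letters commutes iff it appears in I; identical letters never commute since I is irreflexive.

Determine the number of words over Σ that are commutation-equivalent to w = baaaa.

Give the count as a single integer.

5

drop 0:b onto floor
drop 1:a onto floor
drop 2:a onto {1:a}
drop 3:a onto {2:a}
drop 4:a onto {3:a}
ground layer = {0:b, 1:a}
drop-orders for the pieces not yet dropped (sum over which currently-grounded one goes next):
  1 to go: {0} 1  {4} 1
  2 to go: {0,4} 2  {3,4} 1
  3 to go: {0,3,4} 3  {2,3,4} 1
  if 0:b drops first: 1 orders
  if 1:a drops first: 4 orders
heap linearizations: 5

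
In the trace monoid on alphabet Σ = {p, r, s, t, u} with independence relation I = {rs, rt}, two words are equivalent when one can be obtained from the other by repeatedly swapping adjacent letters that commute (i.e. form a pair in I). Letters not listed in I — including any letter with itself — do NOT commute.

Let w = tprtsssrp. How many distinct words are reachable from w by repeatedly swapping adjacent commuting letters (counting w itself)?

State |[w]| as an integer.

0(t) covers ∅
1(p) covers 0:t
2(r) covers 1:p
3(t) covers 1:p
4(s) covers 3:t
5(s) covers 4:s
6(s) covers 5:s
7(r) covers 2:r
8(p) covers 6:s, 7:r
floor of heap: 0:t
completions by unplaced set U, small U first (add the entries for U minus each lowest piece of U):
  |U|=1: {8}:1
  |U|=2: {6,8}:1  {7,8}:1
  |U|=3: {2,7,8}:1  {5,6,8}:1  {6,7,8}:2
  |U|=4: {2,6,7,8}:3  {4,5,6,8}:1  {5,6,7,8}:3
  |U|=5: {2,5,6,7,8}:6  {3,4,5,6,8}:1  {4,5,6,7,8}:4
  |U|=6: {2,4,5,6,7,8}:10  {3,4,5,6,7,8}:5
  |U|=7: {2,3,4,5,6,7,8}:15
  start at 0(t): 15

15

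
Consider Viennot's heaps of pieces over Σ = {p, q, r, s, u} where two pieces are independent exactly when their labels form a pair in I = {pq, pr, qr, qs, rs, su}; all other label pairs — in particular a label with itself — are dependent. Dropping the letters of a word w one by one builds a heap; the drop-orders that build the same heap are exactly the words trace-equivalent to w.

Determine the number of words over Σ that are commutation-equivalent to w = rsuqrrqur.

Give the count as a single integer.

54

0(r) covers ∅
1(s) covers ∅
2(u) covers 0:r
3(q) covers 2:u
4(r) covers 2:u
5(r) covers 4:r
6(q) covers 3:q
7(u) covers 5:r, 6:q
8(r) covers 7:u
floor of heap: 0:r, 1:s
completions by unplaced set U, small U first (add the entries for U minus each lowest piece of U):
  |U|=1: {1}:1  {8}:1
  |U|=2: {1,8}:2  {7,8}:1
  |U|=3: {1,7,8}:3  {5,7,8}:1  {6,7,8}:1
  |U|=4: {1,5,7,8}:4  {1,6,7,8}:4  {3,6,7,8}:1  {4,5,7,8}:1  {5,6,7,8}:2
  |U|=5: {1,3,6,7,8}:5  {1,4,5,7,8}:5  {1,5,6,7,8}:10  {3,5,6,7,8}:3  {4,5,6,7,8}:3
  |U|=6: {1,3,5,6,7,8}:18  {1,4,5,6,7,8}:18  {3,4,5,6,7,8}:6
  |U|=7: {1,3,4,5,6,7,8}:42  {2,3,4,5,6,7,8}:6
  start at 0(r): 48
  start at 1(s): 6
sum over floor = 54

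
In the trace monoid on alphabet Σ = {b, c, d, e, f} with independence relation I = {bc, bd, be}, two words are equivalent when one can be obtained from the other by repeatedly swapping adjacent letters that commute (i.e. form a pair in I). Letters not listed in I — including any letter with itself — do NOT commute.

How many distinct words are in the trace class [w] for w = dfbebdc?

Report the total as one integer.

#0=d has no predecessor
#1=f depends on [0:d]
#2=b depends on [1:f]
#3=e depends on [1:f]
#4=b depends on [2:b]
#5=d depends on [3:e]
#6=c depends on [5:d]
sources: [0:d]
N(rest) = Σ N(rest − s) over sources s of rest; N(one piece) = 1:
  size 1 → [4]=1  [6]=1
  size 2 → [2,4]=1  [4,6]=2  [5,6]=1
  size 3 → [2,4,6]=3  [3,5,6]=1  [4,5,6]=3
  size 4 → [2,4,5,6]=6  [3,4,5,6]=4
  size 5 → [2,3,4,5,6]=10
  first=0(d) contributes 10

10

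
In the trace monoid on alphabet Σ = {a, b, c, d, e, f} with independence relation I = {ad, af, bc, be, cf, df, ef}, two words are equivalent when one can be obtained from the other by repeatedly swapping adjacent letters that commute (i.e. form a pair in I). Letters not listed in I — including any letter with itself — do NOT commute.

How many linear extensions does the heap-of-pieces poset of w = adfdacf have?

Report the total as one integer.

drop 0:a onto floor
drop 1:d onto floor
drop 2:f onto floor
drop 3:d onto {1:d}
drop 4:a onto {0:a}
drop 5:c onto {3:d, 4:a}
drop 6:f onto {2:f}
ground layer = {0:a, 1:d, 2:f}
drop-orders for the pieces not yet dropped (sum over which currently-grounded one goes next):
  1 to go: {5} 1  {6} 1
  2 to go: {2,6} 1  {3,5} 1  {4,5} 1  {5,6} 2
  3 to go: {0,4,5} 1  {1,3,5} 1  {2,5,6} 3  {3,4,5} 2  {3,5,6} 3  {4,5,6} 3
  4 to go: {0,3,4,5} 3  {0,4,5,6} 4  {1,3,4,5} 3  {1,3,5,6} 4  {2,3,5,6} 6  {2,4,5,6} 6  {3,4,5,6} 8
  5 to go: {0,1,3,4,5} 6  {0,2,4,5,6} 10  {0,3,4,5,6} 15  {1,2,3,5,6} 10  {1,3,4,5,6} 15  {2,3,4,5,6} 20
  if 0:a drops first: 45 orders
  if 1:d drops first: 45 orders
  if 2:f drops first: 36 orders
heap linearizations: 126

126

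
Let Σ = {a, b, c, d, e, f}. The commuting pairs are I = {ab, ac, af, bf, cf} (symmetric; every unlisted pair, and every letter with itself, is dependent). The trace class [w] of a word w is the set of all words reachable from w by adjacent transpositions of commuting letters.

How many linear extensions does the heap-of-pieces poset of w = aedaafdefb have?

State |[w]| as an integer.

piece 0:a — minimal
piece 1:e rests on {0:a}
piece 2:d rests on {1:e}
piece 3:a rests on {2:d}
piece 4:a rests on {3:a}
piece 5:f rests on {2:d}
piece 6:d rests on {4:a, 5:f}
piece 7:e rests on {6:d}
piece 8:f rests on {7:e}
piece 9:b rests on {7:e}
minimal pieces: {0:a}
ways to finish when only these pieces remain (= sum over removing one remaining piece with nothing left below it):
  1 left: {8}→1  {9}→1
  2 left: {8,9}→2
  3 left: {7,8,9}→2
  4 left: {6,7,8,9}→2
  5 left: {4,6,7,8,9}→2  {5,6,7,8,9}→2
  6 left: {3,4,6,7,8,9}→2  {4,5,6,7,8,9}→4
  7 left: {3,4,5,6,7,8,9}→6
  8 left: {2,3,4,5,6,7,8,9}→6
  placing 0:a first → 6 extensions

6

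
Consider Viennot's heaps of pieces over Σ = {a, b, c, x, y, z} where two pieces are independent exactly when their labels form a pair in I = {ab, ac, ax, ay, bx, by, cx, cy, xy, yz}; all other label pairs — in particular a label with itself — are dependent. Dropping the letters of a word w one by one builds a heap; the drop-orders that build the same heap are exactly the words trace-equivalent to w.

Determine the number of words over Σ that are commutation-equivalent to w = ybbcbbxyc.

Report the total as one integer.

252

drop 0:y onto floor
drop 1:b onto floor
drop 2:b onto {1:b}
drop 3:c onto {2:b}
drop 4:b onto {3:c}
drop 5:b onto {4:b}
drop 6:x onto floor
drop 7:y onto {0:y}
drop 8:c onto {5:b}
ground layer = {0:y, 1:b, 6:x}
drop-orders for the pieces not yet dropped (sum over which currently-grounded one goes next):
  1 to go: {6} 1  {7} 1  {8} 1
  2 to go: {0,7} 1  {5,8} 1  {6,7} 2  {6,8} 2  {7,8} 2
  3 to go: {0,6,7} 3  {0,7,8} 3  {4,5,8} 1  {5,6,8} 3  {5,7,8} 3  {6,7,8} 6
  4 to go: {0,5,7,8} 6  {0,6,7,8} 12  {3,4,5,8} 1  {4,5,6,8} 4  {4,5,7,8} 4  {5,6,7,8} 12
  5 to go: {0,4,5,7,8} 10  {0,5,6,7,8} 30  {2,3,4,5,8} 1  {3,4,5,6,8} 5  {3,4,5,7,8} 5  {4,5,6,7,8} 20
  6 to go: {0,3,4,5,7,8} 15  {0,4,5,6,7,8} 60  {1,2,3,4,5,8} 1  {2,3,4,5,6,8} 6  {2,3,4,5,7,8} 6  {3,4,5,6,7,8} 30
  7 to go: {0,2,3,4,5,7,8} 21  {0,3,4,5,6,7,8} 105  {1,2,3,4,5,6,8} 7  {1,2,3,4,5,7,8} 7  {2,3,4,5,6,7,8} 42
  if 0:y drops first: 56 orders
  if 1:b drops first: 168 orders
  if 6:x drops first: 28 orders
heap linearizations: 252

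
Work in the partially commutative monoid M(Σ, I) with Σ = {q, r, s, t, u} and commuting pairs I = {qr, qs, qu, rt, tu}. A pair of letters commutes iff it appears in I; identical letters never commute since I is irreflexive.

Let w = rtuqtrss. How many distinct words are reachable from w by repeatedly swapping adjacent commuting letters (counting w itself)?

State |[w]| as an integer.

drop 0:r onto floor
drop 1:t onto floor
drop 2:u onto {0:r}
drop 3:q onto {1:t}
drop 4:t onto {3:q}
drop 5:r onto {2:u}
drop 6:s onto {4:t, 5:r}
drop 7:s onto {6:s}
ground layer = {0:r, 1:t}
drop-orders for the pieces not yet dropped (sum over which currently-grounded one goes next):
  1 to go: {7} 1
  2 to go: {6,7} 1
  3 to go: {4,6,7} 1  {5,6,7} 1
  4 to go: {2,5,6,7} 1  {3,4,6,7} 1  {4,5,6,7} 2
  5 to go: {0,2,5,6,7} 1  {1,3,4,6,7} 1  {2,4,5,6,7} 3  {3,4,5,6,7} 3
  6 to go: {0,2,4,5,6,7} 4  {1,3,4,5,6,7} 4  {2,3,4,5,6,7} 6
  if 0:r drops first: 10 orders
  if 1:t drops first: 10 orders
heap linearizations: 20

20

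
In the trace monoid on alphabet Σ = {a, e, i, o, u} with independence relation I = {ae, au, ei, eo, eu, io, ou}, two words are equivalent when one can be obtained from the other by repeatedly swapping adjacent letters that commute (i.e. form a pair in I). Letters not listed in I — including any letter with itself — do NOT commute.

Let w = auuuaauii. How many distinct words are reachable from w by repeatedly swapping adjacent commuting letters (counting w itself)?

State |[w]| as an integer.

35

drop 0:a onto floor
drop 1:u onto floor
drop 2:u onto {1:u}
drop 3:u onto {2:u}
drop 4:a onto {0:a}
drop 5:a onto {4:a}
drop 6:u onto {3:u}
drop 7:i onto {5:a, 6:u}
drop 8:i onto {7:i}
ground layer = {0:a, 1:u}
drop-orders for the pieces not yet dropped (sum over which currently-grounded one goes next):
  1 to go: {8} 1
  2 to go: {7,8} 1
  3 to go: {5,7,8} 1  {6,7,8} 1
  4 to go: {3,6,7,8} 1  {4,5,7,8} 1  {5,6,7,8} 2
  5 to go: {0,4,5,7,8} 1  {2,3,6,7,8} 1  {3,5,6,7,8} 3  {4,5,6,7,8} 3
  6 to go: {0,4,5,6,7,8} 4  {1,2,3,6,7,8} 1  {2,3,5,6,7,8} 4  {3,4,5,6,7,8} 6
  7 to go: {0,3,4,5,6,7,8} 10  {1,2,3,5,6,7,8} 5  {2,3,4,5,6,7,8} 10
  if 0:a drops first: 15 orders
  if 1:u drops first: 20 orders
heap linearizations: 35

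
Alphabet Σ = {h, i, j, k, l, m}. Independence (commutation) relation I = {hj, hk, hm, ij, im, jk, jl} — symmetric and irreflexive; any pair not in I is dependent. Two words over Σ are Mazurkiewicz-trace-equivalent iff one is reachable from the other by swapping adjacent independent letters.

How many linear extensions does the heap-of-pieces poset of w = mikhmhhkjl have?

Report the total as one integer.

#0=m has no predecessor
#1=i has no predecessor
#2=k depends on [0:m, 1:i]
#3=h depends on [1:i]
#4=m depends on [2:k]
#5=h depends on [3:h]
#6=h depends on [5:h]
#7=k depends on [4:m]
#8=j depends on [4:m]
#9=l depends on [6:h, 7:k]
sources: [0:m, 1:i]
N(rest) = Σ N(rest − s) over sources s of rest; N(one piece) = 1:
  size 1 → [8]=1  [9]=1
  size 2 → [6,9]=1  [7,9]=1  [8,9]=2
  size 3 → [5,6,9]=1  [6,7,9]=2  [6,8,9]=3  [7,8,9]=3
  size 4 → [3,5,6,9]=1  [4,7,8,9]=3  [5,6,7,9]=3  [5,6,8,9]=4  [6,7,8,9]=8
  size 5 → [2,4,7,8,9]=3  [3,5,6,7,9]=4  [3,5,6,8,9]=5  [4,6,7,8,9]=11  [5,6,7,8,9]=15
  size 6 → [0,2,4,7,8,9]=3  [2,4,6,7,8,9]=14  [3,5,6,7,8,9]=24  [4,5,6,7,8,9]=26
  size 7 → [0,2,4,6,7,8,9]=17  [2,4,5,6,7,8,9]=40  [3,4,5,6,7,8,9]=50
  size 8 → [0,2,4,5,6,7,8,9]=57  [2,3,4,5,6,7,8,9]=90
  first=0(m) contributes 90
  first=1(i) contributes 147
|[w]| = 237

237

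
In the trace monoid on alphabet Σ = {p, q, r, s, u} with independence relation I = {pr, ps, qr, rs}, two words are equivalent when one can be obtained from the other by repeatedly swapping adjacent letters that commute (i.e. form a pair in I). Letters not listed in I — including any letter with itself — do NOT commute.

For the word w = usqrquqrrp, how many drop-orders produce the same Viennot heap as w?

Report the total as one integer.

24

piece 0:u — minimal
piece 1:s rests on {0:u}
piece 2:q rests on {1:s}
piece 3:r rests on {0:u}
piece 4:q rests on {2:q}
piece 5:u rests on {3:r, 4:q}
piece 6:q rests on {5:u}
piece 7:r rests on {5:u}
piece 8:r rests on {7:r}
piece 9:p rests on {6:q}
minimal pieces: {0:u}
ways to finish when only these pieces remain (= sum over removing one remaining piece with nothing left below it):
  1 left: {8}→1  {9}→1
  2 left: {6,9}→1  {7,8}→1  {8,9}→2
  3 left: {6,8,9}→3  {7,8,9}→3
  4 left: {6,7,8,9}→6
  5 left: {5,6,7,8,9}→6
  6 left: {3,5,6,7,8,9}→6  {4,5,6,7,8,9}→6
  7 left: {2,4,5,6,7,8,9}→6  {3,4,5,6,7,8,9}→12
  8 left: {1,2,4,5,6,7,8,9}→6  {2,3,4,5,6,7,8,9}→18
  placing 0:u first → 24 extensions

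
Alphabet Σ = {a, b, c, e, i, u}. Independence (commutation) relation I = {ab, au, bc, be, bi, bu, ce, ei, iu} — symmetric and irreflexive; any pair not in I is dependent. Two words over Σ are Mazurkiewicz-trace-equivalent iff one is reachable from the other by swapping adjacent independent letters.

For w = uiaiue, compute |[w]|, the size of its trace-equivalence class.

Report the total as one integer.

piece 0:u — minimal
piece 1:i — minimal
piece 2:a rests on {1:i}
piece 3:i rests on {2:a}
piece 4:u rests on {0:u}
piece 5:e rests on {2:a, 4:u}
minimal pieces: {0:u, 1:i}
ways to finish when only these pieces remain (= sum over removing one remaining piece with nothing left below it):
  1 left: {3}→1  {5}→1
  2 left: {3,5}→2  {4,5}→1
  3 left: {0,4,5}→1  {2,3,5}→2  {3,4,5}→3
  4 left: {0,3,4,5}→4  {1,2,3,5}→2  {2,3,4,5}→5
  placing 0:u first → 7 extensions
  placing 1:i first → 9 extensions
total linear extensions = 16

16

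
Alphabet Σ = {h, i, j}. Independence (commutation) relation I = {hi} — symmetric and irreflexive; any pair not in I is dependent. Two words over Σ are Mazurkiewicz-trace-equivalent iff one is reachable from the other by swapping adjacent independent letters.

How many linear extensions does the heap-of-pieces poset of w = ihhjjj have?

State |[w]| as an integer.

piece 0:i — minimal
piece 1:h — minimal
piece 2:h rests on {1:h}
piece 3:j rests on {0:i, 2:h}
piece 4:j rests on {3:j}
piece 5:j rests on {4:j}
minimal pieces: {0:i, 1:h}
ways to finish when only these pieces remain (= sum over removing one remaining piece with nothing left below it):
  1 left: {5}→1
  2 left: {4,5}→1
  3 left: {3,4,5}→1
  4 left: {0,3,4,5}→1  {2,3,4,5}→1
  placing 0:i first → 1 extensions
  placing 1:h first → 2 extensions
total linear extensions = 3

3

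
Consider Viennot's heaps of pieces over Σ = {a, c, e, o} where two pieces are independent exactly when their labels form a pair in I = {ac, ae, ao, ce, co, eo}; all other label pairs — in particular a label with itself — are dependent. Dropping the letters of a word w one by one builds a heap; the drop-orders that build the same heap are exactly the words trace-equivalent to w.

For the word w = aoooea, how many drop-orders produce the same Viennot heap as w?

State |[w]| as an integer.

60

0(a) covers ∅
1(o) covers ∅
2(o) covers 1:o
3(o) covers 2:o
4(e) covers ∅
5(a) covers 0:a
floor of heap: 0:a, 1:o, 4:e
completions by unplaced set U, small U first (add the entries for U minus each lowest piece of U):
  |U|=1: {3}:1  {4}:1  {5}:1
  |U|=2: {0,5}:1  {2,3}:1  {3,4}:2  {3,5}:2  {4,5}:2
  |U|=3: {0,3,5}:3  {0,4,5}:3  {1,2,3}:1  {2,3,4}:3  {2,3,5}:3  {3,4,5}:6
  |U|=4: {0,2,3,5}:6  {0,3,4,5}:12  {1,2,3,4}:4  {1,2,3,5}:4  {2,3,4,5}:12
  start at 0(a): 20
  start at 1(o): 30
  start at 4(e): 10
sum over floor = 60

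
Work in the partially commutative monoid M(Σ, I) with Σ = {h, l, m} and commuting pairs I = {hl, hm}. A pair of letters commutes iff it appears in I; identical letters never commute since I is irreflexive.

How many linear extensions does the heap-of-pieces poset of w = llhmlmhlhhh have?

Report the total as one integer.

462

0(l) covers ∅
1(l) covers 0:l
2(h) covers ∅
3(m) covers 1:l
4(l) covers 3:m
5(m) covers 4:l
6(h) covers 2:h
7(l) covers 5:m
8(h) covers 6:h
9(h) covers 8:h
10(h) covers 9:h
floor of heap: 0:l, 2:h
completions by unplaced set U, small U first (add the entries for U minus each lowest piece of U):
  |U|=1: {7}:1  {10}:1
  |U|=2: {5,7}:1  {7,10}:2  {9,10}:1
  |U|=3: {4,5,7}:1  {5,7,10}:3  {7,9,10}:3  {8,9,10}:1
  |U|=4: {3,4,5,7}:1  {4,5,7,10}:4  {5,7,9,10}:6  {6,8,9,10}:1  {7,8,9,10}:4
  |U|=5: {1,3,4,5,7}:1  {2,6,8,9,10}:1  {3,4,5,7,10}:5  {4,5,7,9,10}:10  {5,7,8,9,10}:10  {6,7,8,9,10}:5
  |U|=6: {0,1,3,4,5,7}:1  {1,3,4,5,7,10}:6  {2,6,7,8,9,10}:6  {3,4,5,7,9,10}:15  {4,5,7,8,9,10}:20  {5,6,7,8,9,10}:15
  |U|=7: {0,1,3,4,5,7,10}:7  {1,3,4,5,7,9,10}:21  {2,5,6,7,8,9,10}:21  {3,4,5,7,8,9,10}:35  {4,5,6,7,8,9,10}:35
  |U|=8: {0,1,3,4,5,7,9,10}:28  {1,3,4,5,7,8,9,10}:56  {2,4,5,6,7,8,9,10}:56  {3,4,5,6,7,8,9,10}:70
  |U|=9: {0,1,3,4,5,7,8,9,10}:84  {1,3,4,5,6,7,8,9,10}:126  {2,3,4,5,6,7,8,9,10}:126
  start at 0(l): 252
  start at 2(h): 210
sum over floor = 462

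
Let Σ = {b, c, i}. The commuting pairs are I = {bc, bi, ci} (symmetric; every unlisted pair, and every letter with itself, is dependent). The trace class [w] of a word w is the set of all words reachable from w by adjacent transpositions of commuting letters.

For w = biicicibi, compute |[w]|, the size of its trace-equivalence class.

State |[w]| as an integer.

756

#0=b has no predecessor
#1=i has no predecessor
#2=i depends on [1:i]
#3=c has no predecessor
#4=i depends on [2:i]
#5=c depends on [3:c]
#6=i depends on [4:i]
#7=b depends on [0:b]
#8=i depends on [6:i]
sources: [0:b, 1:i, 3:c]
N(rest) = Σ N(rest − s) over sources s of rest; N(one piece) = 1:
  size 1 → [5]=1  [7]=1  [8]=1
  size 2 → [0,7]=1  [3,5]=1  [5,7]=2  [5,8]=2  [6,8]=1  [7,8]=2
  size 3 → [0,5,7]=3  [0,7,8]=3  [3,5,7]=3  [3,5,8]=3  [4,6,8]=1  [5,6,8]=3  [5,7,8]=6  [6,7,8]=3
  size 4 → [0,3,5,7]=6  [0,5,7,8]=12  [0,6,7,8]=6  [2,4,6,8]=1  [3,5,6,8]=6  [3,5,7,8]=12  [4,5,6,8]=4  [4,6,7,8]=4  [5,6,7,8]=12
  size 5 → [0,3,5,7,8]=30  [0,4,6,7,8]=10  [0,5,6,7,8]=30  [1,2,4,6,8]=1  [2,4,5,6,8]=5  [2,4,6,7,8]=5  [3,4,5,6,8]=10  [3,5,6,7,8]=30  [4,5,6,7,8]=20
  size 6 → [0,2,4,6,7,8]=15  [0,3,5,6,7,8]=90  [0,4,5,6,7,8]=60  [1,2,4,5,6,8]=6  [1,2,4,6,7,8]=6  [2,3,4,5,6,8]=15  [2,4,5,6,7,8]=30  [3,4,5,6,7,8]=60
  size 7 → [0,1,2,4,6,7,8]=21  [0,2,4,5,6,7,8]=105  [0,3,4,5,6,7,8]=210  [1,2,3,4,5,6,8]=21  [1,2,4,5,6,7,8]=42  [2,3,4,5,6,7,8]=105
  first=0(b) contributes 168
  first=1(i) contributes 420
  first=3(c) contributes 168
|[w]| = 756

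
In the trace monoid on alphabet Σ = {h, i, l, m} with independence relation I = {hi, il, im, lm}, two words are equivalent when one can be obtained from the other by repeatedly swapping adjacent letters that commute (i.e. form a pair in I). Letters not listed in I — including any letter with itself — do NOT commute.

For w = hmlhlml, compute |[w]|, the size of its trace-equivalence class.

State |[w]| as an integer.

6

#0=h has no predecessor
#1=m depends on [0:h]
#2=l depends on [0:h]
#3=h depends on [1:m, 2:l]
#4=l depends on [3:h]
#5=m depends on [3:h]
#6=l depends on [4:l]
sources: [0:h]
N(rest) = Σ N(rest − s) over sources s of rest; N(one piece) = 1:
  size 1 → [5]=1  [6]=1
  size 2 → [4,6]=1  [5,6]=2
  size 3 → [4,5,6]=3
  size 4 → [3,4,5,6]=3
  size 5 → [1,3,4,5,6]=3  [2,3,4,5,6]=3
  first=0(h) contributes 6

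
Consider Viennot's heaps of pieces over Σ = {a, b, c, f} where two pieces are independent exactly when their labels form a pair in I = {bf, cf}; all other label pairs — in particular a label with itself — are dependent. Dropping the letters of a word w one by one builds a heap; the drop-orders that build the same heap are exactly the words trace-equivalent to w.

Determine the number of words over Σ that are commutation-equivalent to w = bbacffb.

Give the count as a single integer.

0(b) covers ∅
1(b) covers 0:b
2(a) covers 1:b
3(c) covers 2:a
4(f) covers 2:a
5(f) covers 4:f
6(b) covers 3:c
floor of heap: 0:b
completions by unplaced set U, small U first (add the entries for U minus each lowest piece of U):
  |U|=1: {5}:1  {6}:1
  |U|=2: {3,6}:1  {4,5}:1  {5,6}:2
  |U|=3: {3,5,6}:3  {4,5,6}:3
  |U|=4: {3,4,5,6}:6
  |U|=5: {2,3,4,5,6}:6
  start at 0(b): 6

6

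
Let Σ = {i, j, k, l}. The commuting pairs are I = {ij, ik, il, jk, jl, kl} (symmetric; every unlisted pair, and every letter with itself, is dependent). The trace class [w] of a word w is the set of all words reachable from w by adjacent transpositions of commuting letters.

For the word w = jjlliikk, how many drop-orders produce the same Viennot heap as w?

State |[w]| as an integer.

2520

piece 0:j — minimal
piece 1:j rests on {0:j}
piece 2:l — minimal
piece 3:l rests on {2:l}
piece 4:i — minimal
piece 5:i rests on {4:i}
piece 6:k — minimal
piece 7:k rests on {6:k}
minimal pieces: {0:j, 2:l, 4:i, 6:k}
ways to finish when only these pieces remain (= sum over removing one remaining piece with nothing left below it):
  1 left: {1}→1  {3}→1  {5}→1  {7}→1
  2 left: {0,1}→1  {1,3}→2  {1,5}→2  {1,7}→2  {2,3}→1  {3,5}→2  {3,7}→2  {4,5}→1  {5,7}→2  {6,7}→1
  3 left: {0,1,3}→3  {0,1,5}→3  {0,1,7}→3  {1,2,3}→3  {1,3,5}→6  {1,3,7}→6  {1,4,5}→3  {1,5,7}→6  {1,6,7}→3  {2,3,5}→3  {2,3,7}→3  {3,4,5}→3  {3,5,7}→6  {3,6,7}→3  {4,5,7}→3  {5,6,7}→3
  4 left: {0,1,2,3}→6  {0,1,3,5}→12  {0,1,3,7}→12  {0,1,4,5}→6  {0,1,5,7}→12  {0,1,6,7}→6  {1,2,3,5}→12  {1,2,3,7}→12  {1,3,4,5}→12  {1,3,5,7}→24  {1,3,6,7}→12  {1,4,5,7}→12  {1,5,6,7}→12  {2,3,4,5}→6  {2,3,5,7}→12  {2,3,6,7}→6  {3,4,5,7}→12  {3,5,6,7}→12  {4,5,6,7}→6
  5 left: {0,1,2,3,5}→30  {0,1,2,3,7}→30  {0,1,3,4,5}→30  {0,1,3,5,7}→60  {0,1,3,6,7}→30  {0,1,4,5,7}→30  {0,1,5,6,7}→30  {1,2,3,4,5}→30  {1,2,3,5,7}→60  {1,2,3,6,7}→30  {1,3,4,5,7}→60  {1,3,5,6,7}→60  {1,4,5,6,7}→30  {2,3,4,5,7}→30  {2,3,5,6,7}→30  {3,4,5,6,7}→30
  6 left: {0,1,2,3,4,5}→90  {0,1,2,3,5,7}→180  {0,1,2,3,6,7}→90  {0,1,3,4,5,7}→180  {0,1,3,5,6,7}→180  {0,1,4,5,6,7}→90  {1,2,3,4,5,7}→180  {1,2,3,5,6,7}→180  {1,3,4,5,6,7}→180  {2,3,4,5,6,7}→90
  placing 0:j first → 630 extensions
  placing 2:l first → 630 extensions
  placing 4:i first → 630 extensions
  placing 6:k first → 630 extensions
total linear extensions = 2520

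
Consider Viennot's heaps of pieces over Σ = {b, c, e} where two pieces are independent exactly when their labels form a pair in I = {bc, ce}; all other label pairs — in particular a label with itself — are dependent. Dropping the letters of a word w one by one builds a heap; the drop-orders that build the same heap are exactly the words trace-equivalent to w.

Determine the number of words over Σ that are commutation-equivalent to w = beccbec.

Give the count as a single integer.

0(b) covers ∅
1(e) covers 0:b
2(c) covers ∅
3(c) covers 2:c
4(b) covers 1:e
5(e) covers 4:b
6(c) covers 3:c
floor of heap: 0:b, 2:c
completions by unplaced set U, small U first (add the entries for U minus each lowest piece of U):
  |U|=1: {5}:1  {6}:1
  |U|=2: {3,6}:1  {4,5}:1  {5,6}:2
  |U|=3: {1,4,5}:1  {2,3,6}:1  {3,5,6}:3  {4,5,6}:3
  |U|=4: {0,1,4,5}:1  {1,4,5,6}:4  {2,3,5,6}:4  {3,4,5,6}:6
  |U|=5: {0,1,4,5,6}:5  {1,3,4,5,6}:10  {2,3,4,5,6}:10
  start at 0(b): 20
  start at 2(c): 15
sum over floor = 35

35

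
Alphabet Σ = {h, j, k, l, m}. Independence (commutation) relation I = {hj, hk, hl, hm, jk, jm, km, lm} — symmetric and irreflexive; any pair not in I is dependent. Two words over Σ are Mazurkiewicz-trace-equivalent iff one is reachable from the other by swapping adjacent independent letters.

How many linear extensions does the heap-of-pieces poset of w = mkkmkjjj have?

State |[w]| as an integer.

#0=m has no predecessor
#1=k has no predecessor
#2=k depends on [1:k]
#3=m depends on [0:m]
#4=k depends on [2:k]
#5=j has no predecessor
#6=j depends on [5:j]
#7=j depends on [6:j]
sources: [0:m, 1:k, 5:j]
N(rest) = Σ N(rest − s) over sources s of rest; N(one piece) = 1:
  size 1 → [3]=1  [4]=1  [7]=1
  size 2 → [0,3]=1  [2,4]=1  [3,4]=2  [3,7]=2  [4,7]=2  [6,7]=1
  size 3 → [0,3,4]=3  [0,3,7]=3  [1,2,4]=1  [2,3,4]=3  [2,4,7]=3  [3,4,7]=6  [3,6,7]=3  [4,6,7]=3  [5,6,7]=1
  size 4 → [0,2,3,4]=6  [0,3,4,7]=12  [0,3,6,7]=6  [1,2,3,4]=4  [1,2,4,7]=4  [2,3,4,7]=12  [2,4,6,7]=6  [3,4,6,7]=12  [3,5,6,7]=4  [4,5,6,7]=4
  size 5 → [0,1,2,3,4]=10  [0,2,3,4,7]=30  [0,3,4,6,7]=30  [0,3,5,6,7]=10  [1,2,3,4,7]=20  [1,2,4,6,7]=10  [2,3,4,6,7]=30  [2,4,5,6,7]=10  [3,4,5,6,7]=20
  size 6 → [0,1,2,3,4,7]=60  [0,2,3,4,6,7]=90  [0,3,4,5,6,7]=60  [1,2,3,4,6,7]=60  [1,2,4,5,6,7]=20  [2,3,4,5,6,7]=60
  first=0(m) contributes 140
  first=1(k) contributes 210
  first=5(j) contributes 210
|[w]| = 560

560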